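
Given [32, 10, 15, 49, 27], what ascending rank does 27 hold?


Sort ascending: [10, 15, 27, 32, 49]
Find 27 in the sorted list.
27 is at position 3 (1-indexed).
Final answer: 3


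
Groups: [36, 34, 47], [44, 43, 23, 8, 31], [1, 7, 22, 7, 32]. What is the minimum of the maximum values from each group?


Find max of each group:
  Group 1: [36, 34, 47] -> max = 47
  Group 2: [44, 43, 23, 8, 31] -> max = 44
  Group 3: [1, 7, 22, 7, 32] -> max = 32
Maxes: [47, 44, 32]
Minimum of maxes = 32
Final answer: 32


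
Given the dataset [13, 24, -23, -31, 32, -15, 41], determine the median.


First, sort the list: [-31, -23, -15, 13, 24, 32, 41]
The list has 7 elements (odd count).
The middle index is 3 (0-based), and the element there is 13.
Final answer: 13


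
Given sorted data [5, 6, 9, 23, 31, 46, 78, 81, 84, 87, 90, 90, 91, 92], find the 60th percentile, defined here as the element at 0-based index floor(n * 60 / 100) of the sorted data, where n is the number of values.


The dataset has n = 14 elements.
Index = floor(14 * 60 / 100) = floor(840 / 100) = floor(8.4) = 8
Counting from index 0 in the sorted data, the element at index 8 is 84.
Final answer: 84


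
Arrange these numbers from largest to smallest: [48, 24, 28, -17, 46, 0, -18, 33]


Original list: [48, 24, 28, -17, 46, 0, -18, 33]
Repeatedly take the largest remaining element:
  Remaining [48, 24, 28, -17, 46, 0, -18, 33] -> largest is 48
  Remaining [24, 28, -17, 46, 0, -18, 33] -> largest is 46
  Remaining [24, 28, -17, 0, -18, 33] -> largest is 33
  Remaining [24, 28, -17, 0, -18] -> largest is 28
  Remaining [24, -17, 0, -18] -> largest is 24
  Remaining [-17, 0, -18] -> largest is 0
  Remaining [-17, -18] -> largest is -17
  Remaining [-18] -> largest is -18
Collecting the picks in order gives the descending list.
Final answer: [48, 46, 33, 28, 24, 0, -17, -18]


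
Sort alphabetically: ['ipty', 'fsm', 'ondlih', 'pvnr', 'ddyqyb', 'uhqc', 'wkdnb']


Compare strings character by character (the first differing letter decides):
  'ddyqyb' < 'fsm' since 'd' < 'f' at position 1
  'fsm' < 'ipty' since 'f' < 'i' at position 1
  'ipty' < 'ondlih' since 'i' < 'o' at position 1
  'ondlih' < 'pvnr' since 'o' < 'p' at position 1
  'pvnr' < 'uhqc' since 'p' < 'u' at position 1
  'uhqc' < 'wkdnb' since 'u' < 'w' at position 1
Chaining these comparisons gives the alphabetical order.
Final answer: ['ddyqyb', 'fsm', 'ipty', 'ondlih', 'pvnr', 'uhqc', 'wkdnb']


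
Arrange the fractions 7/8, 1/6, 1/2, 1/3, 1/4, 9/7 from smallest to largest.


Convert to decimal for comparison:
  7/8 = 0.875
  1/6 = 0.1667
  1/2 = 0.5
  1/3 = 0.3333
  1/4 = 0.25
  9/7 = 1.2857
Decimals in increasing order: 0.1667 < 0.25 < 0.3333 < 0.5 < 0.875 < 1.2857
Writing each back as its fraction gives the sorted order.
Final answer: 1/6, 1/4, 1/3, 1/2, 7/8, 9/7


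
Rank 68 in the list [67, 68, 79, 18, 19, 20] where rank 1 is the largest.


Sort descending: [79, 68, 67, 20, 19, 18]
Find 68 in the sorted list.
68 is at position 2.
Final answer: 2


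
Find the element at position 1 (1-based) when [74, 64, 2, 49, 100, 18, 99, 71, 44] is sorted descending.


Sort descending: [100, 99, 74, 71, 64, 49, 44, 18, 2]
The 1st element (1-indexed) is at index 0.
Value = 100
Final answer: 100


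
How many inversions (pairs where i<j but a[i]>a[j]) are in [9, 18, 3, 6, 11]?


For each element, count the later elements that are smaller than it:
  9 (index 0): smaller elements after it = [3, 6] -> 2
  18 (index 1): smaller elements after it = [3, 6, 11] -> 3
  3 (index 2): smaller elements after it = [] -> 0
  6 (index 3): smaller elements after it = [] -> 0
Total inversions = 2 + 3 + 0 + 0 = 5
Final answer: 5


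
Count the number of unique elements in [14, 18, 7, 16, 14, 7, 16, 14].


List all unique values:
Distinct values: [7, 14, 16, 18]
Count = 4
Final answer: 4


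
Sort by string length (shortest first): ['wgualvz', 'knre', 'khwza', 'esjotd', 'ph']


Compute lengths:
  'wgualvz' has length 7
  'knre' has length 4
  'khwza' has length 5
  'esjotd' has length 6
  'ph' has length 2
Lengths in increasing order: 2 < 4 < 5 < 6 < 7
Listing the words in that order gives the answer.
Final answer: ['ph', 'knre', 'khwza', 'esjotd', 'wgualvz']


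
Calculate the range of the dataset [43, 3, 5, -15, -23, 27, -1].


Maximum value: 43
Minimum value: -23
Range = 43 - (-23) = 66
Final answer: 66


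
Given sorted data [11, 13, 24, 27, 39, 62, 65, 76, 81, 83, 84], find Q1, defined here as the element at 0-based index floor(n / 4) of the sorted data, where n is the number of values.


The list has n = 11 elements.
Q1 index = floor(11 / 4) = floor(2.75) = 2
Counting from index 0 in the sorted data, the element at index 2 is 24.
Final answer: 24


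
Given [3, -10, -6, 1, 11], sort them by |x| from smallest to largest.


Compute absolute values:
  |3| = 3
  |-10| = 10
  |-6| = 6
  |1| = 1
  |11| = 11
Absolute values in increasing order: 1 < 3 < 6 < 10 < 11
Listing the original numbers in that order gives the answer.
Final answer: [1, 3, -6, -10, 11]


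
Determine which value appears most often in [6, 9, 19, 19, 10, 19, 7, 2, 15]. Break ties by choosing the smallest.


Count the frequency of each value:
  2 appears 1 time(s)
  6 appears 1 time(s)
  7 appears 1 time(s)
  9 appears 1 time(s)
  10 appears 1 time(s)
  15 appears 1 time(s)
  19 appears 3 time(s)
Maximum frequency is 3.
Only 19 reaches that frequency, so it is the mode.
Final answer: 19


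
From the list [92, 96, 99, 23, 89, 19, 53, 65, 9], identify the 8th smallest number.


Sort ascending: [9, 19, 23, 53, 65, 89, 92, 96, 99]
The 8th element (1-indexed) is at index 7.
Value = 96
Final answer: 96


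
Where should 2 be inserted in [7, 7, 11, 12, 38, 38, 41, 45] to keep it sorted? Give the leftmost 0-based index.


List is sorted: [7, 7, 11, 12, 38, 38, 41, 45]
We need the leftmost position where 2 can be inserted, i.e. the first index whose element is >= 2 (or the end of the list if none is).
Binary search with low=0, high=8 (0-based indices):
  low=0, high=8, mid=4: a[4]=38 >= 2, so high = 4
  low=0, high=4, mid=2: a[2]=11 >= 2, so high = 2
  low=0, high=2, mid=1: a[1]=7 >= 2, so high = 1
  low=0, high=1, mid=0: a[0]=7 >= 2, so high = 0
Now low = high = 0, so the insertion index is 0.
Final answer: 0


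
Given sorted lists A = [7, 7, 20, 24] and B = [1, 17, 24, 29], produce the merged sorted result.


List A: [7, 7, 20, 24]
List B: [1, 17, 24, 29]
Repeatedly compare the front elements and take the smaller:
  7 vs 1 -> take 1
  7 vs 17 -> take 7
  7 vs 17 -> take 7
  20 vs 17 -> take 17
  20 vs 24 -> take 20
  24 vs 24 -> take 24
  A is exhausted; append the rest of B: [24, 29]
Final answer: [1, 7, 7, 17, 20, 24, 24, 29]


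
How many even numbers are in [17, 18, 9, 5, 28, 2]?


Check each element:
  17 is odd
  18 is even
  9 is odd
  5 is odd
  28 is even
  2 is even
Evens: [18, 28, 2]
Count of evens = 3
Final answer: 3


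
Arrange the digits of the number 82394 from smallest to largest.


The number 82394 has digits: 8, 2, 3, 9, 4
Sorted: 2, 3, 4, 8, 9
Joining the sorted digits gives the result.
Final answer: 23489


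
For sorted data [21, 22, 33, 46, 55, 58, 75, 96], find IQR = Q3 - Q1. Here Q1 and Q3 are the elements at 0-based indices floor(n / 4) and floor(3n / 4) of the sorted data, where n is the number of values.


The data has n = 8 elements.
Q1 index = floor(8 / 4) = floor(2) = 2; Q3 index = floor(3 * 8 / 4) = floor(6) = 6
Q1 = element at index 2 = 33
Q3 = element at index 6 = 75
IQR = 75 - 33 = 42
Final answer: 42


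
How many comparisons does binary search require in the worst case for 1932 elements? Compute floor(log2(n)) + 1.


Binary search halves the search space each step.
Maximum comparisons = floor(log2(1932)) + 1
log2(1932) = 10.9159
floor(log2(1932)) = 10, so 10 + 1 = 11
Final answer: 11


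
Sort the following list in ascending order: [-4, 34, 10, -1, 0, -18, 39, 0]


Original list: [-4, 34, 10, -1, 0, -18, 39, 0]
Repeatedly take the smallest remaining element:
  Remaining [-4, 34, 10, -1, 0, -18, 39, 0] -> smallest is -18
  Remaining [-4, 34, 10, -1, 0, 39, 0] -> smallest is -4
  Remaining [34, 10, -1, 0, 39, 0] -> smallest is -1
  Remaining [34, 10, 0, 39, 0] -> smallest is 0
  Remaining [34, 10, 39, 0] -> smallest is 0
  Remaining [34, 10, 39] -> smallest is 10
  Remaining [34, 39] -> smallest is 34
  Remaining [39] -> smallest is 39
Collecting the picks in order gives the sorted list.
Final answer: [-18, -4, -1, 0, 0, 10, 34, 39]


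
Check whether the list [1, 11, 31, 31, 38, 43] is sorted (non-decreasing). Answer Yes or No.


Check consecutive pairs:
  1 <= 11? True
  11 <= 31? True
  31 <= 31? True
  31 <= 38? True
  38 <= 43? True
Every consecutive pair is in order, so the list is non-decreasing.
Final answer: Yes


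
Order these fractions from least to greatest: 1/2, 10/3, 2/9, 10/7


Convert to decimal for comparison:
  1/2 = 0.5
  10/3 = 3.3333
  2/9 = 0.2222
  10/7 = 1.4286
Decimals in increasing order: 0.2222 < 0.5 < 1.4286 < 3.3333
Writing each back as its fraction gives the sorted order.
Final answer: 2/9, 1/2, 10/7, 10/3


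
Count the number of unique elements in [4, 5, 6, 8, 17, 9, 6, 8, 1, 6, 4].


List all unique values:
Distinct values: [1, 4, 5, 6, 8, 9, 17]
Count = 7
Final answer: 7


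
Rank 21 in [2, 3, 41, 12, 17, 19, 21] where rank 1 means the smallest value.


Sort ascending: [2, 3, 12, 17, 19, 21, 41]
Find 21 in the sorted list.
21 is at position 6 (1-indexed).
Final answer: 6


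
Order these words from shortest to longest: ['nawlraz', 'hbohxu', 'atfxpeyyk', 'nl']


Compute lengths:
  'nawlraz' has length 7
  'hbohxu' has length 6
  'atfxpeyyk' has length 9
  'nl' has length 2
Lengths in increasing order: 2 < 6 < 7 < 9
Listing the words in that order gives the answer.
Final answer: ['nl', 'hbohxu', 'nawlraz', 'atfxpeyyk']


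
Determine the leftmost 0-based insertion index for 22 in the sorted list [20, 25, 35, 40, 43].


List is sorted: [20, 25, 35, 40, 43]
We need the leftmost position where 22 can be inserted, i.e. the first index whose element is >= 22 (or the end of the list if none is).
Binary search with low=0, high=5 (0-based indices):
  low=0, high=5, mid=2: a[2]=35 >= 22, so high = 2
  low=0, high=2, mid=1: a[1]=25 >= 22, so high = 1
  low=0, high=1, mid=0: a[0]=20 < 22, so low = 1
Now low = high = 1, so the insertion index is 1.
Final answer: 1


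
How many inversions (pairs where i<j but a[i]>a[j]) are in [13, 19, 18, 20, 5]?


For each element, count the later elements that are smaller than it:
  13 (index 0): smaller elements after it = [5] -> 1
  19 (index 1): smaller elements after it = [18, 5] -> 2
  18 (index 2): smaller elements after it = [5] -> 1
  20 (index 3): smaller elements after it = [5] -> 1
Total inversions = 1 + 2 + 1 + 1 = 5
Final answer: 5


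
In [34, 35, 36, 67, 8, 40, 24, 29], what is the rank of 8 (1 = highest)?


Sort descending: [67, 40, 36, 35, 34, 29, 24, 8]
Find 8 in the sorted list.
8 is at position 8.
Final answer: 8


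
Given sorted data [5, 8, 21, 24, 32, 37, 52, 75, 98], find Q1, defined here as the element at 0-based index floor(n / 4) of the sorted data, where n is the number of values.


The list has n = 9 elements.
Q1 index = floor(9 / 4) = floor(2.25) = 2
Counting from index 0 in the sorted data, the element at index 2 is 21.
Final answer: 21


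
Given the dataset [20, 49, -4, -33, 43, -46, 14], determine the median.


First, sort the list: [-46, -33, -4, 14, 20, 43, 49]
The list has 7 elements (odd count).
The middle index is 3 (0-based), and the element there is 14.
Final answer: 14


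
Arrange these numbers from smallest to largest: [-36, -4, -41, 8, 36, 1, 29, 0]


Original list: [-36, -4, -41, 8, 36, 1, 29, 0]
Repeatedly take the smallest remaining element:
  Remaining [-36, -4, -41, 8, 36, 1, 29, 0] -> smallest is -41
  Remaining [-36, -4, 8, 36, 1, 29, 0] -> smallest is -36
  Remaining [-4, 8, 36, 1, 29, 0] -> smallest is -4
  Remaining [8, 36, 1, 29, 0] -> smallest is 0
  Remaining [8, 36, 1, 29] -> smallest is 1
  Remaining [8, 36, 29] -> smallest is 8
  Remaining [36, 29] -> smallest is 29
  Remaining [36] -> smallest is 36
Collecting the picks in order gives the sorted list.
Final answer: [-41, -36, -4, 0, 1, 8, 29, 36]


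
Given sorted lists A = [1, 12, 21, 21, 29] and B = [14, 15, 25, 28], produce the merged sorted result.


List A: [1, 12, 21, 21, 29]
List B: [14, 15, 25, 28]
Repeatedly compare the front elements and take the smaller:
  1 vs 14 -> take 1
  12 vs 14 -> take 12
  21 vs 14 -> take 14
  21 vs 15 -> take 15
  21 vs 25 -> take 21
  21 vs 25 -> take 21
  29 vs 25 -> take 25
  29 vs 28 -> take 28
  B is exhausted; append the rest of A: [29]
Final answer: [1, 12, 14, 15, 21, 21, 25, 28, 29]


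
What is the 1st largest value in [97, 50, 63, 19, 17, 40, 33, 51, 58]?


Sort descending: [97, 63, 58, 51, 50, 40, 33, 19, 17]
The 1st element (1-indexed) is at index 0.
Value = 97
Final answer: 97


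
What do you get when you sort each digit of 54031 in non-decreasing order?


The number 54031 has digits: 5, 4, 0, 3, 1
Sorted: 0, 1, 3, 4, 5
Joining the sorted digits gives the result.
Final answer: 01345


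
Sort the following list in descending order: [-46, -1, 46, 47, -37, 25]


Original list: [-46, -1, 46, 47, -37, 25]
Repeatedly take the largest remaining element:
  Remaining [-46, -1, 46, 47, -37, 25] -> largest is 47
  Remaining [-46, -1, 46, -37, 25] -> largest is 46
  Remaining [-46, -1, -37, 25] -> largest is 25
  Remaining [-46, -1, -37] -> largest is -1
  Remaining [-46, -37] -> largest is -37
  Remaining [-46] -> largest is -46
Collecting the picks in order gives the descending list.
Final answer: [47, 46, 25, -1, -37, -46]


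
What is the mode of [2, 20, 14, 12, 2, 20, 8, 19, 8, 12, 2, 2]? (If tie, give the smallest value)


Count the frequency of each value:
  2 appears 4 time(s)
  8 appears 2 time(s)
  12 appears 2 time(s)
  14 appears 1 time(s)
  19 appears 1 time(s)
  20 appears 2 time(s)
Maximum frequency is 4.
Only 2 reaches that frequency, so it is the mode.
Final answer: 2


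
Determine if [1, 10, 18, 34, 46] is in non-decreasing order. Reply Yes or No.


Check consecutive pairs:
  1 <= 10? True
  10 <= 18? True
  18 <= 34? True
  34 <= 46? True
Every consecutive pair is in order, so the list is non-decreasing.
Final answer: Yes


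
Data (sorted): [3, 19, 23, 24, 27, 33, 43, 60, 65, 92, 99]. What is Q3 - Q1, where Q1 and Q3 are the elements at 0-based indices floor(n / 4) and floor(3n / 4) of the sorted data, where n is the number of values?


The data has n = 11 elements.
Q1 index = floor(11 / 4) = floor(2.75) = 2; Q3 index = floor(3 * 11 / 4) = floor(8.25) = 8
Q1 = element at index 2 = 23
Q3 = element at index 8 = 65
IQR = 65 - 23 = 42
Final answer: 42


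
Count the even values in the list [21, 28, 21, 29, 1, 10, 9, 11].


Check each element:
  21 is odd
  28 is even
  21 is odd
  29 is odd
  1 is odd
  10 is even
  9 is odd
  11 is odd
Evens: [28, 10]
Count of evens = 2
Final answer: 2


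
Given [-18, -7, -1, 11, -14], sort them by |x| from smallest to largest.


Compute absolute values:
  |-18| = 18
  |-7| = 7
  |-1| = 1
  |11| = 11
  |-14| = 14
Absolute values in increasing order: 1 < 7 < 11 < 14 < 18
Listing the original numbers in that order gives the answer.
Final answer: [-1, -7, 11, -14, -18]


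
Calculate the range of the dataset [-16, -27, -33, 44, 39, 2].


Maximum value: 44
Minimum value: -33
Range = 44 - (-33) = 77
Final answer: 77


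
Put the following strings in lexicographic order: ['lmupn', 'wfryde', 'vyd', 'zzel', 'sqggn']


Compare strings character by character (the first differing letter decides):
  'lmupn' < 'sqggn' since 'l' < 's' at position 1
  'sqggn' < 'vyd' since 's' < 'v' at position 1
  'vyd' < 'wfryde' since 'v' < 'w' at position 1
  'wfryde' < 'zzel' since 'w' < 'z' at position 1
Chaining these comparisons gives the alphabetical order.
Final answer: ['lmupn', 'sqggn', 'vyd', 'wfryde', 'zzel']


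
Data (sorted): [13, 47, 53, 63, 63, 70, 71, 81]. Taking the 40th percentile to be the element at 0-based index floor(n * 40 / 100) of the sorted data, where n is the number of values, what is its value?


The dataset has n = 8 elements.
Index = floor(8 * 40 / 100) = floor(320 / 100) = floor(3.2) = 3
Counting from index 0 in the sorted data, the element at index 3 is 63.
Final answer: 63


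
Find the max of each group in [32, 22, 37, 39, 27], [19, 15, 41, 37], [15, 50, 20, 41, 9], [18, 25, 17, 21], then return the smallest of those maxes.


Find max of each group:
  Group 1: [32, 22, 37, 39, 27] -> max = 39
  Group 2: [19, 15, 41, 37] -> max = 41
  Group 3: [15, 50, 20, 41, 9] -> max = 50
  Group 4: [18, 25, 17, 21] -> max = 25
Maxes: [39, 41, 50, 25]
Minimum of maxes = 25
Final answer: 25


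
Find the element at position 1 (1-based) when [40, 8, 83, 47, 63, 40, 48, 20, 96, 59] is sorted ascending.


Sort ascending: [8, 20, 40, 40, 47, 48, 59, 63, 83, 96]
The 1st element (1-indexed) is at index 0.
Value = 8
Final answer: 8


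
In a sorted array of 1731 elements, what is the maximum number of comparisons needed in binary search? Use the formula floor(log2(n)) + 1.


Binary search halves the search space each step.
Maximum comparisons = floor(log2(1731)) + 1
log2(1731) = 10.7574
floor(log2(1731)) = 10, so 10 + 1 = 11
Final answer: 11


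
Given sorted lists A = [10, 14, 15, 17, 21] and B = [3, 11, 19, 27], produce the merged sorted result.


List A: [10, 14, 15, 17, 21]
List B: [3, 11, 19, 27]
Repeatedly compare the front elements and take the smaller:
  10 vs 3 -> take 3
  10 vs 11 -> take 10
  14 vs 11 -> take 11
  14 vs 19 -> take 14
  15 vs 19 -> take 15
  17 vs 19 -> take 17
  21 vs 19 -> take 19
  21 vs 27 -> take 21
  A is exhausted; append the rest of B: [27]
Final answer: [3, 10, 11, 14, 15, 17, 19, 21, 27]


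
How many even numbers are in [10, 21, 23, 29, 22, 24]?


Check each element:
  10 is even
  21 is odd
  23 is odd
  29 is odd
  22 is even
  24 is even
Evens: [10, 22, 24]
Count of evens = 3
Final answer: 3


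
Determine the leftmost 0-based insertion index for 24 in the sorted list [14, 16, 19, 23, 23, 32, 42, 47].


List is sorted: [14, 16, 19, 23, 23, 32, 42, 47]
We need the leftmost position where 24 can be inserted, i.e. the first index whose element is >= 24 (or the end of the list if none is).
Binary search with low=0, high=8 (0-based indices):
  low=0, high=8, mid=4: a[4]=23 < 24, so low = 5
  low=5, high=8, mid=6: a[6]=42 >= 24, so high = 6
  low=5, high=6, mid=5: a[5]=32 >= 24, so high = 5
Now low = high = 5, so the insertion index is 5.
Final answer: 5


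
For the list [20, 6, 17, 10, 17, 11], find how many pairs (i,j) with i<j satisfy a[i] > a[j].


For each element, count the later elements that are smaller than it:
  20 (index 0): smaller elements after it = [6, 17, 10, 17, 11] -> 5
  6 (index 1): smaller elements after it = [] -> 0
  17 (index 2): smaller elements after it = [10, 11] -> 2
  10 (index 3): smaller elements after it = [] -> 0
  17 (index 4): smaller elements after it = [11] -> 1
Total inversions = 5 + 0 + 2 + 0 + 1 = 8
Final answer: 8


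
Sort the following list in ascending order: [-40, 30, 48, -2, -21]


Original list: [-40, 30, 48, -2, -21]
Repeatedly take the smallest remaining element:
  Remaining [-40, 30, 48, -2, -21] -> smallest is -40
  Remaining [30, 48, -2, -21] -> smallest is -21
  Remaining [30, 48, -2] -> smallest is -2
  Remaining [30, 48] -> smallest is 30
  Remaining [48] -> smallest is 48
Collecting the picks in order gives the sorted list.
Final answer: [-40, -21, -2, 30, 48]


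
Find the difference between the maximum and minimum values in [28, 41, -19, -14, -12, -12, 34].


Maximum value: 41
Minimum value: -19
Range = 41 - (-19) = 60
Final answer: 60


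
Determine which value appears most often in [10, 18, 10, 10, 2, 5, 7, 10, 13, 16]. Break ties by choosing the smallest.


Count the frequency of each value:
  2 appears 1 time(s)
  5 appears 1 time(s)
  7 appears 1 time(s)
  10 appears 4 time(s)
  13 appears 1 time(s)
  16 appears 1 time(s)
  18 appears 1 time(s)
Maximum frequency is 4.
Only 10 reaches that frequency, so it is the mode.
Final answer: 10


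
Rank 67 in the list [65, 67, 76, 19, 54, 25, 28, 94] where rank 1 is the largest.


Sort descending: [94, 76, 67, 65, 54, 28, 25, 19]
Find 67 in the sorted list.
67 is at position 3.
Final answer: 3


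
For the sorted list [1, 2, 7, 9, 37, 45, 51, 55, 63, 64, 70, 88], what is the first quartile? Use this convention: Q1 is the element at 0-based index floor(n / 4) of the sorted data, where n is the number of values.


The list has n = 12 elements.
Q1 index = floor(12 / 4) = floor(3) = 3
Counting from index 0 in the sorted data, the element at index 3 is 9.
Final answer: 9


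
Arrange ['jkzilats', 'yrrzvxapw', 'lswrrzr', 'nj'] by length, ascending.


Compute lengths:
  'jkzilats' has length 8
  'yrrzvxapw' has length 9
  'lswrrzr' has length 7
  'nj' has length 2
Lengths in increasing order: 2 < 7 < 8 < 9
Listing the words in that order gives the answer.
Final answer: ['nj', 'lswrrzr', 'jkzilats', 'yrrzvxapw']


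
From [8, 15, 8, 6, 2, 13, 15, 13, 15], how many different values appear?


List all unique values:
Distinct values: [2, 6, 8, 13, 15]
Count = 5
Final answer: 5


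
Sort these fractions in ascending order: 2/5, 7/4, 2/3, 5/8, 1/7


Convert to decimal for comparison:
  2/5 = 0.4
  7/4 = 1.75
  2/3 = 0.6667
  5/8 = 0.625
  1/7 = 0.1429
Decimals in increasing order: 0.1429 < 0.4 < 0.625 < 0.6667 < 1.75
Writing each back as its fraction gives the sorted order.
Final answer: 1/7, 2/5, 5/8, 2/3, 7/4


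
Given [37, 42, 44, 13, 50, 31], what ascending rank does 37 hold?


Sort ascending: [13, 31, 37, 42, 44, 50]
Find 37 in the sorted list.
37 is at position 3 (1-indexed).
Final answer: 3


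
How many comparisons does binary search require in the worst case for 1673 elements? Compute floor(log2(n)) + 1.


Binary search halves the search space each step.
Maximum comparisons = floor(log2(1673)) + 1
log2(1673) = 10.7082
floor(log2(1673)) = 10, so 10 + 1 = 11
Final answer: 11


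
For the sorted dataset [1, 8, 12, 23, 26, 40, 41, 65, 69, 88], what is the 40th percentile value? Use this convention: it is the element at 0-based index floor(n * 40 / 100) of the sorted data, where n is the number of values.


The dataset has n = 10 elements.
Index = floor(10 * 40 / 100) = floor(400 / 100) = floor(4) = 4
Counting from index 0 in the sorted data, the element at index 4 is 26.
Final answer: 26


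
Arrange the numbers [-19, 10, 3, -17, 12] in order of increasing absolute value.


Compute absolute values:
  |-19| = 19
  |10| = 10
  |3| = 3
  |-17| = 17
  |12| = 12
Absolute values in increasing order: 3 < 10 < 12 < 17 < 19
Listing the original numbers in that order gives the answer.
Final answer: [3, 10, 12, -17, -19]


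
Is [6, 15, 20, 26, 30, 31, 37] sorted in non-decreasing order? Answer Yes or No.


Check consecutive pairs:
  6 <= 15? True
  15 <= 20? True
  20 <= 26? True
  26 <= 30? True
  30 <= 31? True
  31 <= 37? True
Every consecutive pair is in order, so the list is non-decreasing.
Final answer: Yes


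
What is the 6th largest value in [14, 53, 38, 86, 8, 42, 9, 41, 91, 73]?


Sort descending: [91, 86, 73, 53, 42, 41, 38, 14, 9, 8]
The 6th element (1-indexed) is at index 5.
Value = 41
Final answer: 41


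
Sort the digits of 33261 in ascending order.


The number 33261 has digits: 3, 3, 2, 6, 1
Sorted: 1, 2, 3, 3, 6
Joining the sorted digits gives the result.
Final answer: 12336


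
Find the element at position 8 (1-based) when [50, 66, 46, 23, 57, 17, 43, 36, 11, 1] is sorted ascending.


Sort ascending: [1, 11, 17, 23, 36, 43, 46, 50, 57, 66]
The 8th element (1-indexed) is at index 7.
Value = 50
Final answer: 50


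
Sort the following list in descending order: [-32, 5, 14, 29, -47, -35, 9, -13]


Original list: [-32, 5, 14, 29, -47, -35, 9, -13]
Repeatedly take the largest remaining element:
  Remaining [-32, 5, 14, 29, -47, -35, 9, -13] -> largest is 29
  Remaining [-32, 5, 14, -47, -35, 9, -13] -> largest is 14
  Remaining [-32, 5, -47, -35, 9, -13] -> largest is 9
  Remaining [-32, 5, -47, -35, -13] -> largest is 5
  Remaining [-32, -47, -35, -13] -> largest is -13
  Remaining [-32, -47, -35] -> largest is -32
  Remaining [-47, -35] -> largest is -35
  Remaining [-47] -> largest is -47
Collecting the picks in order gives the descending list.
Final answer: [29, 14, 9, 5, -13, -32, -35, -47]


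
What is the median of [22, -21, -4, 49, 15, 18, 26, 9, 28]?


First, sort the list: [-21, -4, 9, 15, 18, 22, 26, 28, 49]
The list has 9 elements (odd count).
The middle index is 4 (0-based), and the element there is 18.
Final answer: 18


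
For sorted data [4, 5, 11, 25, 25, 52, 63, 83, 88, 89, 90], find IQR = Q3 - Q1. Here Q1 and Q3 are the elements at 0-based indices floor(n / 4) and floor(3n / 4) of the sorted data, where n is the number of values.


The data has n = 11 elements.
Q1 index = floor(11 / 4) = floor(2.75) = 2; Q3 index = floor(3 * 11 / 4) = floor(8.25) = 8
Q1 = element at index 2 = 11
Q3 = element at index 8 = 88
IQR = 88 - 11 = 77
Final answer: 77


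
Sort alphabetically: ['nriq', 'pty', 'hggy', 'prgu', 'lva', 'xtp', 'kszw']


Compare strings character by character (the first differing letter decides):
  'hggy' < 'kszw' since 'h' < 'k' at position 1
  'kszw' < 'lva' since 'k' < 'l' at position 1
  'lva' < 'nriq' since 'l' < 'n' at position 1
  'nriq' < 'prgu' since 'n' < 'p' at position 1
  'prgu' < 'pty' since 'r' < 't' at position 2
  'pty' < 'xtp' since 'p' < 'x' at position 1
Chaining these comparisons gives the alphabetical order.
Final answer: ['hggy', 'kszw', 'lva', 'nriq', 'prgu', 'pty', 'xtp']


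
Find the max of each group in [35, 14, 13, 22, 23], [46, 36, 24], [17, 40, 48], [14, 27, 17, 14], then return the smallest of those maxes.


Find max of each group:
  Group 1: [35, 14, 13, 22, 23] -> max = 35
  Group 2: [46, 36, 24] -> max = 46
  Group 3: [17, 40, 48] -> max = 48
  Group 4: [14, 27, 17, 14] -> max = 27
Maxes: [35, 46, 48, 27]
Minimum of maxes = 27
Final answer: 27


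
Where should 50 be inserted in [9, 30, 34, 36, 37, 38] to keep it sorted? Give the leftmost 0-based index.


List is sorted: [9, 30, 34, 36, 37, 38]
We need the leftmost position where 50 can be inserted, i.e. the first index whose element is >= 50 (or the end of the list if none is).
Binary search with low=0, high=6 (0-based indices):
  low=0, high=6, mid=3: a[3]=36 < 50, so low = 4
  low=4, high=6, mid=5: a[5]=38 < 50, so low = 6
Now low = high = 6, so the insertion index is 6.
Final answer: 6


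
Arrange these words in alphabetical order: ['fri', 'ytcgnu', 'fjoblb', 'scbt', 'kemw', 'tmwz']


Compare strings character by character (the first differing letter decides):
  'fjoblb' < 'fri' since 'j' < 'r' at position 2
  'fri' < 'kemw' since 'f' < 'k' at position 1
  'kemw' < 'scbt' since 'k' < 's' at position 1
  'scbt' < 'tmwz' since 's' < 't' at position 1
  'tmwz' < 'ytcgnu' since 't' < 'y' at position 1
Chaining these comparisons gives the alphabetical order.
Final answer: ['fjoblb', 'fri', 'kemw', 'scbt', 'tmwz', 'ytcgnu']


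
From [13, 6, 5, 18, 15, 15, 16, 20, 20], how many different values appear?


List all unique values:
Distinct values: [5, 6, 13, 15, 16, 18, 20]
Count = 7
Final answer: 7


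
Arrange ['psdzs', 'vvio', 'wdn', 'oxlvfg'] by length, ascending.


Compute lengths:
  'psdzs' has length 5
  'vvio' has length 4
  'wdn' has length 3
  'oxlvfg' has length 6
Lengths in increasing order: 3 < 4 < 5 < 6
Listing the words in that order gives the answer.
Final answer: ['wdn', 'vvio', 'psdzs', 'oxlvfg']


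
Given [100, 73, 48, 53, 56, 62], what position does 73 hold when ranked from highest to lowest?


Sort descending: [100, 73, 62, 56, 53, 48]
Find 73 in the sorted list.
73 is at position 2.
Final answer: 2


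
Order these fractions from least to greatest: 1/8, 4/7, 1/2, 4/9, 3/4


Convert to decimal for comparison:
  1/8 = 0.125
  4/7 = 0.5714
  1/2 = 0.5
  4/9 = 0.4444
  3/4 = 0.75
Decimals in increasing order: 0.125 < 0.4444 < 0.5 < 0.5714 < 0.75
Writing each back as its fraction gives the sorted order.
Final answer: 1/8, 4/9, 1/2, 4/7, 3/4


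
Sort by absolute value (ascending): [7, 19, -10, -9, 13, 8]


Compute absolute values:
  |7| = 7
  |19| = 19
  |-10| = 10
  |-9| = 9
  |13| = 13
  |8| = 8
Absolute values in increasing order: 7 < 8 < 9 < 10 < 13 < 19
Listing the original numbers in that order gives the answer.
Final answer: [7, 8, -9, -10, 13, 19]


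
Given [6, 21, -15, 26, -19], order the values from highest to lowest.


Original list: [6, 21, -15, 26, -19]
Repeatedly take the largest remaining element:
  Remaining [6, 21, -15, 26, -19] -> largest is 26
  Remaining [6, 21, -15, -19] -> largest is 21
  Remaining [6, -15, -19] -> largest is 6
  Remaining [-15, -19] -> largest is -15
  Remaining [-19] -> largest is -19
Collecting the picks in order gives the descending list.
Final answer: [26, 21, 6, -15, -19]


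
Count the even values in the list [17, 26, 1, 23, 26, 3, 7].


Check each element:
  17 is odd
  26 is even
  1 is odd
  23 is odd
  26 is even
  3 is odd
  7 is odd
Evens: [26, 26]
Count of evens = 2
Final answer: 2


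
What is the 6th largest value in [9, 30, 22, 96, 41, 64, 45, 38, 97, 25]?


Sort descending: [97, 96, 64, 45, 41, 38, 30, 25, 22, 9]
The 6th element (1-indexed) is at index 5.
Value = 38
Final answer: 38


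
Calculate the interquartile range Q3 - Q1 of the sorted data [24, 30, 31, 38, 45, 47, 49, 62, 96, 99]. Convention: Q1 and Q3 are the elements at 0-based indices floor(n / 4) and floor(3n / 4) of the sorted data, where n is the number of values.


The data has n = 10 elements.
Q1 index = floor(10 / 4) = floor(2.5) = 2; Q3 index = floor(3 * 10 / 4) = floor(7.5) = 7
Q1 = element at index 2 = 31
Q3 = element at index 7 = 62
IQR = 62 - 31 = 31
Final answer: 31


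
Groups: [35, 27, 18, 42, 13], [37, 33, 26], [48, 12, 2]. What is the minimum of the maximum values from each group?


Find max of each group:
  Group 1: [35, 27, 18, 42, 13] -> max = 42
  Group 2: [37, 33, 26] -> max = 37
  Group 3: [48, 12, 2] -> max = 48
Maxes: [42, 37, 48]
Minimum of maxes = 37
Final answer: 37


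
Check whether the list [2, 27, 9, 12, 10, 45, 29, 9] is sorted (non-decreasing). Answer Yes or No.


Check consecutive pairs:
  2 <= 27? True
  27 <= 9? False
  9 <= 12? True
  12 <= 10? False
  10 <= 45? True
  45 <= 29? False
  29 <= 9? False
4 consecutive pair(s) are out of order, so the list is not sorted.
Final answer: No


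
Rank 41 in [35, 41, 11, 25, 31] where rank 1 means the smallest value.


Sort ascending: [11, 25, 31, 35, 41]
Find 41 in the sorted list.
41 is at position 5 (1-indexed).
Final answer: 5


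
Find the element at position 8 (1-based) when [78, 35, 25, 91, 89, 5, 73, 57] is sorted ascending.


Sort ascending: [5, 25, 35, 57, 73, 78, 89, 91]
The 8th element (1-indexed) is at index 7.
Value = 91
Final answer: 91


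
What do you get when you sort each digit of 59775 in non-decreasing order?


The number 59775 has digits: 5, 9, 7, 7, 5
Sorted: 5, 5, 7, 7, 9
Joining the sorted digits gives the result.
Final answer: 55779


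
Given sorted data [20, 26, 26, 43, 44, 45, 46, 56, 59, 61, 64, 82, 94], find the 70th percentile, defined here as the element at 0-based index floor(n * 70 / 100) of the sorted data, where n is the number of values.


The dataset has n = 13 elements.
Index = floor(13 * 70 / 100) = floor(910 / 100) = floor(9.1) = 9
Counting from index 0 in the sorted data, the element at index 9 is 61.
Final answer: 61


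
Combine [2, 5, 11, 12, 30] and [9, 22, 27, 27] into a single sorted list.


List A: [2, 5, 11, 12, 30]
List B: [9, 22, 27, 27]
Repeatedly compare the front elements and take the smaller:
  2 vs 9 -> take 2
  5 vs 9 -> take 5
  11 vs 9 -> take 9
  11 vs 22 -> take 11
  12 vs 22 -> take 12
  30 vs 22 -> take 22
  30 vs 27 -> take 27
  30 vs 27 -> take 27
  B is exhausted; append the rest of A: [30]
Final answer: [2, 5, 9, 11, 12, 22, 27, 27, 30]


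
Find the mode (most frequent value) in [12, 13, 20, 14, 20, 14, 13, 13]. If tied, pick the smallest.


Count the frequency of each value:
  12 appears 1 time(s)
  13 appears 3 time(s)
  14 appears 2 time(s)
  20 appears 2 time(s)
Maximum frequency is 3.
Only 13 reaches that frequency, so it is the mode.
Final answer: 13


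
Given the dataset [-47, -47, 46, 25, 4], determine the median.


First, sort the list: [-47, -47, 4, 25, 46]
The list has 5 elements (odd count).
The middle index is 2 (0-based), and the element there is 4.
Final answer: 4


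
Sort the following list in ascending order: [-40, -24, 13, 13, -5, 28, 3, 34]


Original list: [-40, -24, 13, 13, -5, 28, 3, 34]
Repeatedly take the smallest remaining element:
  Remaining [-40, -24, 13, 13, -5, 28, 3, 34] -> smallest is -40
  Remaining [-24, 13, 13, -5, 28, 3, 34] -> smallest is -24
  Remaining [13, 13, -5, 28, 3, 34] -> smallest is -5
  Remaining [13, 13, 28, 3, 34] -> smallest is 3
  Remaining [13, 13, 28, 34] -> smallest is 13
  Remaining [13, 28, 34] -> smallest is 13
  Remaining [28, 34] -> smallest is 28
  Remaining [34] -> smallest is 34
Collecting the picks in order gives the sorted list.
Final answer: [-40, -24, -5, 3, 13, 13, 28, 34]


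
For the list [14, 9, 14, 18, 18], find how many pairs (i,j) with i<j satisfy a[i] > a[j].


For each element, count the later elements that are smaller than it:
  14 (index 0): smaller elements after it = [9] -> 1
  9 (index 1): smaller elements after it = [] -> 0
  14 (index 2): smaller elements after it = [] -> 0
  18 (index 3): smaller elements after it = [] -> 0
Total inversions = 1 + 0 + 0 + 0 = 1
Final answer: 1


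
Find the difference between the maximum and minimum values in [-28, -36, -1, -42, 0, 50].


Maximum value: 50
Minimum value: -42
Range = 50 - (-42) = 92
Final answer: 92


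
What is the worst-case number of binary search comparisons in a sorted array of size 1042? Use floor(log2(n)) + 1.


Binary search halves the search space each step.
Maximum comparisons = floor(log2(1042)) + 1
log2(1042) = 10.0251
floor(log2(1042)) = 10, so 10 + 1 = 11
Final answer: 11


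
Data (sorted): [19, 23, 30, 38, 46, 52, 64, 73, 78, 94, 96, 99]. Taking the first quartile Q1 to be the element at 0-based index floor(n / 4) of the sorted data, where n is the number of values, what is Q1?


The list has n = 12 elements.
Q1 index = floor(12 / 4) = floor(3) = 3
Counting from index 0 in the sorted data, the element at index 3 is 38.
Final answer: 38


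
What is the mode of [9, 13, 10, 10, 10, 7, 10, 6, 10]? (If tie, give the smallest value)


Count the frequency of each value:
  6 appears 1 time(s)
  7 appears 1 time(s)
  9 appears 1 time(s)
  10 appears 5 time(s)
  13 appears 1 time(s)
Maximum frequency is 5.
Only 10 reaches that frequency, so it is the mode.
Final answer: 10


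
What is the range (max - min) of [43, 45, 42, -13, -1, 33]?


Maximum value: 45
Minimum value: -13
Range = 45 - (-13) = 58
Final answer: 58


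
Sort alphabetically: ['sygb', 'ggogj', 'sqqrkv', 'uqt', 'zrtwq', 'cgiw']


Compare strings character by character (the first differing letter decides):
  'cgiw' < 'ggogj' since 'c' < 'g' at position 1
  'ggogj' < 'sqqrkv' since 'g' < 's' at position 1
  'sqqrkv' < 'sygb' since 'q' < 'y' at position 2
  'sygb' < 'uqt' since 's' < 'u' at position 1
  'uqt' < 'zrtwq' since 'u' < 'z' at position 1
Chaining these comparisons gives the alphabetical order.
Final answer: ['cgiw', 'ggogj', 'sqqrkv', 'sygb', 'uqt', 'zrtwq']


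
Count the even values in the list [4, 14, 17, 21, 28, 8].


Check each element:
  4 is even
  14 is even
  17 is odd
  21 is odd
  28 is even
  8 is even
Evens: [4, 14, 28, 8]
Count of evens = 4
Final answer: 4


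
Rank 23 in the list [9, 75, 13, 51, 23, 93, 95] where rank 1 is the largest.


Sort descending: [95, 93, 75, 51, 23, 13, 9]
Find 23 in the sorted list.
23 is at position 5.
Final answer: 5


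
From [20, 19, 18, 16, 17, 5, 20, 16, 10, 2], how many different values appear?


List all unique values:
Distinct values: [2, 5, 10, 16, 17, 18, 19, 20]
Count = 8
Final answer: 8


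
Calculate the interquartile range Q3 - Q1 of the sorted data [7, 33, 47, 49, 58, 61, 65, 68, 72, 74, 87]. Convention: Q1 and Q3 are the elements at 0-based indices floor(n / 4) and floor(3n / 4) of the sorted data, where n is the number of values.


The data has n = 11 elements.
Q1 index = floor(11 / 4) = floor(2.75) = 2; Q3 index = floor(3 * 11 / 4) = floor(8.25) = 8
Q1 = element at index 2 = 47
Q3 = element at index 8 = 72
IQR = 72 - 47 = 25
Final answer: 25


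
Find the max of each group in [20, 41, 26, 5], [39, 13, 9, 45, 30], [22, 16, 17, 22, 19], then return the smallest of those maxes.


Find max of each group:
  Group 1: [20, 41, 26, 5] -> max = 41
  Group 2: [39, 13, 9, 45, 30] -> max = 45
  Group 3: [22, 16, 17, 22, 19] -> max = 22
Maxes: [41, 45, 22]
Minimum of maxes = 22
Final answer: 22


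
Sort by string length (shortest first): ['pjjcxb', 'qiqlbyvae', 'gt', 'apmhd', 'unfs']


Compute lengths:
  'pjjcxb' has length 6
  'qiqlbyvae' has length 9
  'gt' has length 2
  'apmhd' has length 5
  'unfs' has length 4
Lengths in increasing order: 2 < 4 < 5 < 6 < 9
Listing the words in that order gives the answer.
Final answer: ['gt', 'unfs', 'apmhd', 'pjjcxb', 'qiqlbyvae']


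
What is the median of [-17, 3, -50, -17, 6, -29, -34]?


First, sort the list: [-50, -34, -29, -17, -17, 3, 6]
The list has 7 elements (odd count).
The middle index is 3 (0-based), and the element there is -17.
Final answer: -17


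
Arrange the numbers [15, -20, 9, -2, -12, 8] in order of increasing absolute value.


Compute absolute values:
  |15| = 15
  |-20| = 20
  |9| = 9
  |-2| = 2
  |-12| = 12
  |8| = 8
Absolute values in increasing order: 2 < 8 < 9 < 12 < 15 < 20
Listing the original numbers in that order gives the answer.
Final answer: [-2, 8, 9, -12, 15, -20]


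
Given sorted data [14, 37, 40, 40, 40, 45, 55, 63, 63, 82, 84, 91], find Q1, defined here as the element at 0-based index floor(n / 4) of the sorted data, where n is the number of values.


The list has n = 12 elements.
Q1 index = floor(12 / 4) = floor(3) = 3
Counting from index 0 in the sorted data, the element at index 3 is 40.
Final answer: 40


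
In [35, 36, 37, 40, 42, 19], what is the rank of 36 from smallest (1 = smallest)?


Sort ascending: [19, 35, 36, 37, 40, 42]
Find 36 in the sorted list.
36 is at position 3 (1-indexed).
Final answer: 3


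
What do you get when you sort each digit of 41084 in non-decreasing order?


The number 41084 has digits: 4, 1, 0, 8, 4
Sorted: 0, 1, 4, 4, 8
Joining the sorted digits gives the result.
Final answer: 01448


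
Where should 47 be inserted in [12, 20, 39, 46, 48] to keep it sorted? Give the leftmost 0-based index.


List is sorted: [12, 20, 39, 46, 48]
We need the leftmost position where 47 can be inserted, i.e. the first index whose element is >= 47 (or the end of the list if none is).
Binary search with low=0, high=5 (0-based indices):
  low=0, high=5, mid=2: a[2]=39 < 47, so low = 3
  low=3, high=5, mid=4: a[4]=48 >= 47, so high = 4
  low=3, high=4, mid=3: a[3]=46 < 47, so low = 4
Now low = high = 4, so the insertion index is 4.
Final answer: 4


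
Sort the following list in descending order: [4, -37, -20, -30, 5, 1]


Original list: [4, -37, -20, -30, 5, 1]
Repeatedly take the largest remaining element:
  Remaining [4, -37, -20, -30, 5, 1] -> largest is 5
  Remaining [4, -37, -20, -30, 1] -> largest is 4
  Remaining [-37, -20, -30, 1] -> largest is 1
  Remaining [-37, -20, -30] -> largest is -20
  Remaining [-37, -30] -> largest is -30
  Remaining [-37] -> largest is -37
Collecting the picks in order gives the descending list.
Final answer: [5, 4, 1, -20, -30, -37]
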